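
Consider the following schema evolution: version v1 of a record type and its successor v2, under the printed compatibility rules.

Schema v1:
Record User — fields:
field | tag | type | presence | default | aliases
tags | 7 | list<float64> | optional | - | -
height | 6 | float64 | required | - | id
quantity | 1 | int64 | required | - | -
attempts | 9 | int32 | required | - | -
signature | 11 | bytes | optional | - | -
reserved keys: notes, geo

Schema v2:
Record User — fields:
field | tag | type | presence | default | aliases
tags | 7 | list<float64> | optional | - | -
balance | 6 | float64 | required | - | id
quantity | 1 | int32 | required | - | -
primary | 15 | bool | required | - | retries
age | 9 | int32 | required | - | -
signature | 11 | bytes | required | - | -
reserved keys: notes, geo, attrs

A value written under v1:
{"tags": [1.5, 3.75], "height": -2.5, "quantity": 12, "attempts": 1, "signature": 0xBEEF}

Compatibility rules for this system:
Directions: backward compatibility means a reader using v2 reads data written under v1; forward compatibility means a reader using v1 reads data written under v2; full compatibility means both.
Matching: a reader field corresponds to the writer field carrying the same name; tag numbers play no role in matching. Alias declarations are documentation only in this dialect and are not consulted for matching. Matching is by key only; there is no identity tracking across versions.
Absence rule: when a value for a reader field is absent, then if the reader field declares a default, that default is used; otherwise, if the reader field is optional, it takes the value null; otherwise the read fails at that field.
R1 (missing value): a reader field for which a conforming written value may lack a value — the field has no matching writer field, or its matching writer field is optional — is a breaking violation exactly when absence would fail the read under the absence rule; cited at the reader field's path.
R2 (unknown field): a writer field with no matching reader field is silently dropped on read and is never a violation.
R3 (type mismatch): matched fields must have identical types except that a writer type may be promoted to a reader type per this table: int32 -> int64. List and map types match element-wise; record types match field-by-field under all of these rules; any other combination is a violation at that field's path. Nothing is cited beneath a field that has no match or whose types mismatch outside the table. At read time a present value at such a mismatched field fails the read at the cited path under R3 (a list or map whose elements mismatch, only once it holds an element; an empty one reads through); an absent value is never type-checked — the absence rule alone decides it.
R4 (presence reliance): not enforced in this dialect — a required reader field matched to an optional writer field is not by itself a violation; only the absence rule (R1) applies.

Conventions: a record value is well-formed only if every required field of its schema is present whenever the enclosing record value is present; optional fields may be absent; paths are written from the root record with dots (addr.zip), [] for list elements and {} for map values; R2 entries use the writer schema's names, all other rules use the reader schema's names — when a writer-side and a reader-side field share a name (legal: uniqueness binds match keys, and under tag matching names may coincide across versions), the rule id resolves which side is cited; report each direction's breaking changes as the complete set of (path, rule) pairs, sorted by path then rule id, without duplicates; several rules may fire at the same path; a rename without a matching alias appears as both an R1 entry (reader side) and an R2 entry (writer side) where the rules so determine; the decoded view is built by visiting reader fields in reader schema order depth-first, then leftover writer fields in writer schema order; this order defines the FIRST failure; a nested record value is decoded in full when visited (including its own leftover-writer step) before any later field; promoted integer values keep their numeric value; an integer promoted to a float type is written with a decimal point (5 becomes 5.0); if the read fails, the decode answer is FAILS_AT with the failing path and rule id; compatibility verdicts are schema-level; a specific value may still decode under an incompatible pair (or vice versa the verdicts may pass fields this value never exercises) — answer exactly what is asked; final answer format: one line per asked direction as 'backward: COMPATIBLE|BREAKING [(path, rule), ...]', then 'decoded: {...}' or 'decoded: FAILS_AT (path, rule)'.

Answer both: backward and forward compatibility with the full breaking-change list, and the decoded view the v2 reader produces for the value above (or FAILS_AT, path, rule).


the writer's type comes first in each User pair
backward for User (reader v2, writer v1):
  tags <- tags (list<float64> -> list<float64>, writer optional)
  balance has no writer counterpart
  quantity <- quantity (int64 -> int32, writer required)
  primary has no writer counterpart
  age has no writer counterpart
  signature <- signature (bytes -> bytes, writer optional)
  writer height: unknown to reader
  writer attempts: unknown to reader
  rule R1 violated at age
  rule R1 violated at balance
  rule R1 violated at primary
  rule R3 violated at quantity
  rule R1 violated at signature
  backward on User therefore BREAKING (5)
forward for User (reader v1, writer v2):
  tags <- tags (list<float64> -> list<float64>, writer optional)
  height has no writer counterpart
  quantity <- quantity (int32 -> int64, writer required)
  attempts has no writer counterpart
  signature <- signature (bytes -> bytes, writer required)
  writer balance: unknown to reader
  writer primary: unknown to reader
  writer age: unknown to reader
  rule R1 violated at attempts
  rule R1 violated at height
  forward on User therefore BREAKING (2)
decoding the User value with the v2 reader:
  tags := [1.5, 3.75]
  read fails at balance under R1 (no fill)
  => FAILS_AT (balance, R1)

backward: BREAKING [(age, R1), (balance, R1), (primary, R1), (quantity, R3), (signature, R1)]; forward: BREAKING [(attempts, R1), (height, R1)]; decoded: FAILS_AT (balance, R1)


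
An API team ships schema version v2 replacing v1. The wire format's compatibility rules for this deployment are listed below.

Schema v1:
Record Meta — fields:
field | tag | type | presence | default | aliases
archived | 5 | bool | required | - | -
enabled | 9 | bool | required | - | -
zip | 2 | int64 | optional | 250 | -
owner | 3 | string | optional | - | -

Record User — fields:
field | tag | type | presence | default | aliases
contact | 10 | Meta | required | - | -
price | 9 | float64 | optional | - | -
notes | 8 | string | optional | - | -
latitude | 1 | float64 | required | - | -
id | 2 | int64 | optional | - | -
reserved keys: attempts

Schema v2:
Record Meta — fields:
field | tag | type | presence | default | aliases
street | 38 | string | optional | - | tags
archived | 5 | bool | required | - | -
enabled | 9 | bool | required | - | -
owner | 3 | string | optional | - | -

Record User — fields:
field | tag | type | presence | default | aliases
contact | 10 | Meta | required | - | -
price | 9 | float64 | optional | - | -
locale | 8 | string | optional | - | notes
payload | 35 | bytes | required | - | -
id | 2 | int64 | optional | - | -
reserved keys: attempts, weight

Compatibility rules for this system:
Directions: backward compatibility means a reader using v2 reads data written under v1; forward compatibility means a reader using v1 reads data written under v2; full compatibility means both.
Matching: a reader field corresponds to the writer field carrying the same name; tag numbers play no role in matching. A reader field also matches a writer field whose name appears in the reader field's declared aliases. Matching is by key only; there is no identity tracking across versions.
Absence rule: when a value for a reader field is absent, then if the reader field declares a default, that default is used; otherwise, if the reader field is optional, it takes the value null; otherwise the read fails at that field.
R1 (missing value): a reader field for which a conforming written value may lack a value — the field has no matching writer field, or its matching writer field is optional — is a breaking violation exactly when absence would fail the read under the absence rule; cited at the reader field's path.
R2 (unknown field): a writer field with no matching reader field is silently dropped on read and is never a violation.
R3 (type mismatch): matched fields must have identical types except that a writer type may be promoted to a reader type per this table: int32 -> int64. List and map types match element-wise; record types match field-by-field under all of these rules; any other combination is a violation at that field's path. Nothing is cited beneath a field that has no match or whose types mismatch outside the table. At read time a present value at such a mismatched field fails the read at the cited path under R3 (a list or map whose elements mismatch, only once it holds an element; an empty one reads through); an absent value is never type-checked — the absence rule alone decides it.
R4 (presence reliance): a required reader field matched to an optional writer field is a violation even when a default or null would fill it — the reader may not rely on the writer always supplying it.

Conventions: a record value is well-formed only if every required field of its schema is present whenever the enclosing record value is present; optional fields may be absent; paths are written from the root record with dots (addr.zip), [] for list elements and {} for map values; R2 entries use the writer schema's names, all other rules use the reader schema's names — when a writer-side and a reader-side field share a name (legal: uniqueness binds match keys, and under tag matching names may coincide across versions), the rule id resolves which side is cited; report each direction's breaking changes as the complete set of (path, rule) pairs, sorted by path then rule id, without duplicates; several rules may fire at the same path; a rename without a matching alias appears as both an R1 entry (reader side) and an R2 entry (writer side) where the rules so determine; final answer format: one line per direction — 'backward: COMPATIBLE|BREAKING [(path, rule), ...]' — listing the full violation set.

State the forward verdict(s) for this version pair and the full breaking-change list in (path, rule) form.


forward: BREAKING [(latitude, R1)]

each type pair in User: writer, then reader
forward for User (reader v1, writer v2):
  contact: Meta -> Meta, writer required; from contact
  price: float64 -> float64, writer optional; from price
  no writer field matches reader notes
  no writer field matches reader latitude
  id: int64 -> int64, writer optional; from id
  writer locale: unknown to reader
  writer payload: unknown to reader
  contact.archived: bool -> bool, writer required; from contact.archived
  contact.enabled: bool -> bool, writer required; from contact.enabled
  no writer field matches reader contact.zip
  contact.owner: string -> string, writer optional; from contact.owner
  writer contact.street: unknown to reader
  violation R1 at latitude
  forward on User therefore BREAKING (1)
the other User changes do not affect what is asked:
  added field street to record Meta: optional string, tag 38 (in v2 it sits immediately before archived) -> fires no rule on User, leaving the asked answer as it is
  added field payload to record User: required bytes, tag 35 (in v2 it sits immediately before id) -> affects backward compatibility only, which is not asked
  removed field zip from record Meta -> fires no rule on User, leaving the asked answer as it is
  renamed field notes to locale in record User (alias notes declared on the renamed field) -> fires no rule on User, leaving the asked answer as it is


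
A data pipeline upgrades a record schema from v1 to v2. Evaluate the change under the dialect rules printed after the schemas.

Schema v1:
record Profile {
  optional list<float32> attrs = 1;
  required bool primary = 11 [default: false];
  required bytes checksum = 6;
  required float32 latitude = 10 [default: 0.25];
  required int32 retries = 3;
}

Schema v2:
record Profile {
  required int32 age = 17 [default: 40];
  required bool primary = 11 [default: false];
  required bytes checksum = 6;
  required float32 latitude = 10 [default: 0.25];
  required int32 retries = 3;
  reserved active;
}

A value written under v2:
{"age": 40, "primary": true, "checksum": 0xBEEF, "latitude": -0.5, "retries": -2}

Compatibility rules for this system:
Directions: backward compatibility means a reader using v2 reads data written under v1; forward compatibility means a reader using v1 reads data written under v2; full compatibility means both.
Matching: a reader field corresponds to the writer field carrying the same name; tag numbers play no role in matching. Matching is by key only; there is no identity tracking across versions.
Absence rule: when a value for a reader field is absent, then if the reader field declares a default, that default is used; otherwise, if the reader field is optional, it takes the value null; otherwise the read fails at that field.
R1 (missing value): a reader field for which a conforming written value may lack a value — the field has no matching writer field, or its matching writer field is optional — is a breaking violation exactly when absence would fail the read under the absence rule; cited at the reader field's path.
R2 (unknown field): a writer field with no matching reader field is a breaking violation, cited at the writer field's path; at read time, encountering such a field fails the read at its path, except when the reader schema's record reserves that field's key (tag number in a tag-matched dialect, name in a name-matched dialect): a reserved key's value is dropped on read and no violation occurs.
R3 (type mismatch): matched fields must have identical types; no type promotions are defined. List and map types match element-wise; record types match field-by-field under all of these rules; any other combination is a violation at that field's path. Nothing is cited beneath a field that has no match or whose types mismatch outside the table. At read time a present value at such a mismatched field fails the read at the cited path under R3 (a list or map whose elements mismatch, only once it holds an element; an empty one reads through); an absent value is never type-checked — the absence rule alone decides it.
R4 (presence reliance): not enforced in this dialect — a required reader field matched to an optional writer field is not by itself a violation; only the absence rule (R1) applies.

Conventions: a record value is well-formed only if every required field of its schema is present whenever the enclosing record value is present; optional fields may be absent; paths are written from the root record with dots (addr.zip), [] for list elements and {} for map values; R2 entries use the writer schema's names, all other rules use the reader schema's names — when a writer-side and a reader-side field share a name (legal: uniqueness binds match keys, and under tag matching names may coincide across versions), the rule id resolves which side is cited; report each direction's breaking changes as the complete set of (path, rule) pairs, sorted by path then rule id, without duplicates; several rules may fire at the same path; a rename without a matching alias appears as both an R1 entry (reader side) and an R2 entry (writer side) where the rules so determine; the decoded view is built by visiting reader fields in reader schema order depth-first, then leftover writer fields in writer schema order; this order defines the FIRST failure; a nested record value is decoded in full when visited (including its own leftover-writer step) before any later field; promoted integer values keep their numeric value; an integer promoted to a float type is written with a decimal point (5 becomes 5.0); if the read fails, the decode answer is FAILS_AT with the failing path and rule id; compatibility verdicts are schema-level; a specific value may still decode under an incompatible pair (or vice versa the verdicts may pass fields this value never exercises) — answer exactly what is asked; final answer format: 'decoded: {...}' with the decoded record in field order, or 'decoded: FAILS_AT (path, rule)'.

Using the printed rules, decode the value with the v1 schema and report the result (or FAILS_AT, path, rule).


decoded: FAILS_AT (age, R2)

each type pair in Profile: writer, then reader
migrating the Profile value to v1:
  attrs := null (absent, optional -> null)
  primary := true
  checksum := 0xBEEF
  latitude := -0.5
  retries := -2
  read fails at age under R2 (unknown field)
  => FAILS_AT (age, R2)
ruling out the remaining Profile differences:
  removed field attrs from record Profile -> affects the rule determinations only; this particular Profile value decodes identically


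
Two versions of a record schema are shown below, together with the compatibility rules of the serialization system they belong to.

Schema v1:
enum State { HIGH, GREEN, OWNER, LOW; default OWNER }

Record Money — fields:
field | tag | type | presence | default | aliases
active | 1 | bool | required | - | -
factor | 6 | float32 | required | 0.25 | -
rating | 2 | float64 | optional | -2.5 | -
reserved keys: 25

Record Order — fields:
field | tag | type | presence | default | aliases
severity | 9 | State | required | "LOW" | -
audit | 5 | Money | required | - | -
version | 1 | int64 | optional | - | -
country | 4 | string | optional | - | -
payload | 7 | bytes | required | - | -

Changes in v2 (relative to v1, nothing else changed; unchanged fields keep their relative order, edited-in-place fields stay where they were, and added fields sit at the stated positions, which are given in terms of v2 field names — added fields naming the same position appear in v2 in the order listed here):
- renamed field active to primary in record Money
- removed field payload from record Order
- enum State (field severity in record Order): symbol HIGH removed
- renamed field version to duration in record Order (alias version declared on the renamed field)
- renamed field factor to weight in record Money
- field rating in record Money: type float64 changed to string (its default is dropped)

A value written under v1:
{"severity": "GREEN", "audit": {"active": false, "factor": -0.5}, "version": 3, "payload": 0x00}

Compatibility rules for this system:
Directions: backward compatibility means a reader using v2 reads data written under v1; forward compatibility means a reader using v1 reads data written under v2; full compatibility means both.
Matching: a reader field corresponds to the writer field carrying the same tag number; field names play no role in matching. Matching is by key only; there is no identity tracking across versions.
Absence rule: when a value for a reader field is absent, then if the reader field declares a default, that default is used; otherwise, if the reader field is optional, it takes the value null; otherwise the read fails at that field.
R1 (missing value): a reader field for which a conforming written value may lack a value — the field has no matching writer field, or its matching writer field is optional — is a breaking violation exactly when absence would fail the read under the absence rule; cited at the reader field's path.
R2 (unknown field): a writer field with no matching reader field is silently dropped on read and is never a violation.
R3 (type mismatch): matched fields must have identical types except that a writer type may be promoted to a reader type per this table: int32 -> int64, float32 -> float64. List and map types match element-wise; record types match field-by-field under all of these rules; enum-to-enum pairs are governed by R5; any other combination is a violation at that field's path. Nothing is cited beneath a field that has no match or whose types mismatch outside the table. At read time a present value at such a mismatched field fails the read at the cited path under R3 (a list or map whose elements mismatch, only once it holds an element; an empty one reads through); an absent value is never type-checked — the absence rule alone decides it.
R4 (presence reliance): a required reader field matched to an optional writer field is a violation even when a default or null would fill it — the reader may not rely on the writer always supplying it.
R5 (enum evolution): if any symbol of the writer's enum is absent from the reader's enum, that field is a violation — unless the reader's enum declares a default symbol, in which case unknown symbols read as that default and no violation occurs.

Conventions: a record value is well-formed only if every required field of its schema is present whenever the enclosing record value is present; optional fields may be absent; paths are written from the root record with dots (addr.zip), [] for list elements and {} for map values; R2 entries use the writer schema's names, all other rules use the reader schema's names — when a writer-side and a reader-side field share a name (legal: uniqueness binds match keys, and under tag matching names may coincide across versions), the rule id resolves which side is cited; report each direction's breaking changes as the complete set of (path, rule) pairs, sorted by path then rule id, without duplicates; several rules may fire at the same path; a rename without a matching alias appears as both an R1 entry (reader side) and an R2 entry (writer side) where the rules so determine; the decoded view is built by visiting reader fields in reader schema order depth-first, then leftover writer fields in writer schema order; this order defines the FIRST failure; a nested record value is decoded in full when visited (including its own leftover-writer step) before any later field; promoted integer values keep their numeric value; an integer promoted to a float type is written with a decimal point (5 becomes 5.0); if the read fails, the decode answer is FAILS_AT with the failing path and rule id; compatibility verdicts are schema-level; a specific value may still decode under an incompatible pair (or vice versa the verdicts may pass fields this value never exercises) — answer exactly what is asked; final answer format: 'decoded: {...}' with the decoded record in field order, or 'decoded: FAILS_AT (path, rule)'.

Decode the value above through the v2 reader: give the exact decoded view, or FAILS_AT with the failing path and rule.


decoded: {"severity": "GREEN", "audit": {"primary": false, "weight": -0.5, "rating": null}, "duration": 3, "country": null}

in Order below, arrows point writer -> reader
decode walk for Order under reader schema v2:
  severity := "GREEN"
  audit.primary := false (from writer active)
  audit.weight := -0.5 (from writer factor)
  audit.rating := null (not supplied -> null)
  duration := 3 (from writer version)
  country := null (not supplied -> null)
  writer payload: unmatched, discarded
  => decoded: {"severity": "GREEN", "audit": {"primary": false, "weight": -0.5, "rating": null}, "duration": 3, "country": null}
ruling out the remaining Order differences:
  enum State (field severity in record Order): symbol HIGH removed -> fires no rule on Order under this dialect and leaves the result unchanged


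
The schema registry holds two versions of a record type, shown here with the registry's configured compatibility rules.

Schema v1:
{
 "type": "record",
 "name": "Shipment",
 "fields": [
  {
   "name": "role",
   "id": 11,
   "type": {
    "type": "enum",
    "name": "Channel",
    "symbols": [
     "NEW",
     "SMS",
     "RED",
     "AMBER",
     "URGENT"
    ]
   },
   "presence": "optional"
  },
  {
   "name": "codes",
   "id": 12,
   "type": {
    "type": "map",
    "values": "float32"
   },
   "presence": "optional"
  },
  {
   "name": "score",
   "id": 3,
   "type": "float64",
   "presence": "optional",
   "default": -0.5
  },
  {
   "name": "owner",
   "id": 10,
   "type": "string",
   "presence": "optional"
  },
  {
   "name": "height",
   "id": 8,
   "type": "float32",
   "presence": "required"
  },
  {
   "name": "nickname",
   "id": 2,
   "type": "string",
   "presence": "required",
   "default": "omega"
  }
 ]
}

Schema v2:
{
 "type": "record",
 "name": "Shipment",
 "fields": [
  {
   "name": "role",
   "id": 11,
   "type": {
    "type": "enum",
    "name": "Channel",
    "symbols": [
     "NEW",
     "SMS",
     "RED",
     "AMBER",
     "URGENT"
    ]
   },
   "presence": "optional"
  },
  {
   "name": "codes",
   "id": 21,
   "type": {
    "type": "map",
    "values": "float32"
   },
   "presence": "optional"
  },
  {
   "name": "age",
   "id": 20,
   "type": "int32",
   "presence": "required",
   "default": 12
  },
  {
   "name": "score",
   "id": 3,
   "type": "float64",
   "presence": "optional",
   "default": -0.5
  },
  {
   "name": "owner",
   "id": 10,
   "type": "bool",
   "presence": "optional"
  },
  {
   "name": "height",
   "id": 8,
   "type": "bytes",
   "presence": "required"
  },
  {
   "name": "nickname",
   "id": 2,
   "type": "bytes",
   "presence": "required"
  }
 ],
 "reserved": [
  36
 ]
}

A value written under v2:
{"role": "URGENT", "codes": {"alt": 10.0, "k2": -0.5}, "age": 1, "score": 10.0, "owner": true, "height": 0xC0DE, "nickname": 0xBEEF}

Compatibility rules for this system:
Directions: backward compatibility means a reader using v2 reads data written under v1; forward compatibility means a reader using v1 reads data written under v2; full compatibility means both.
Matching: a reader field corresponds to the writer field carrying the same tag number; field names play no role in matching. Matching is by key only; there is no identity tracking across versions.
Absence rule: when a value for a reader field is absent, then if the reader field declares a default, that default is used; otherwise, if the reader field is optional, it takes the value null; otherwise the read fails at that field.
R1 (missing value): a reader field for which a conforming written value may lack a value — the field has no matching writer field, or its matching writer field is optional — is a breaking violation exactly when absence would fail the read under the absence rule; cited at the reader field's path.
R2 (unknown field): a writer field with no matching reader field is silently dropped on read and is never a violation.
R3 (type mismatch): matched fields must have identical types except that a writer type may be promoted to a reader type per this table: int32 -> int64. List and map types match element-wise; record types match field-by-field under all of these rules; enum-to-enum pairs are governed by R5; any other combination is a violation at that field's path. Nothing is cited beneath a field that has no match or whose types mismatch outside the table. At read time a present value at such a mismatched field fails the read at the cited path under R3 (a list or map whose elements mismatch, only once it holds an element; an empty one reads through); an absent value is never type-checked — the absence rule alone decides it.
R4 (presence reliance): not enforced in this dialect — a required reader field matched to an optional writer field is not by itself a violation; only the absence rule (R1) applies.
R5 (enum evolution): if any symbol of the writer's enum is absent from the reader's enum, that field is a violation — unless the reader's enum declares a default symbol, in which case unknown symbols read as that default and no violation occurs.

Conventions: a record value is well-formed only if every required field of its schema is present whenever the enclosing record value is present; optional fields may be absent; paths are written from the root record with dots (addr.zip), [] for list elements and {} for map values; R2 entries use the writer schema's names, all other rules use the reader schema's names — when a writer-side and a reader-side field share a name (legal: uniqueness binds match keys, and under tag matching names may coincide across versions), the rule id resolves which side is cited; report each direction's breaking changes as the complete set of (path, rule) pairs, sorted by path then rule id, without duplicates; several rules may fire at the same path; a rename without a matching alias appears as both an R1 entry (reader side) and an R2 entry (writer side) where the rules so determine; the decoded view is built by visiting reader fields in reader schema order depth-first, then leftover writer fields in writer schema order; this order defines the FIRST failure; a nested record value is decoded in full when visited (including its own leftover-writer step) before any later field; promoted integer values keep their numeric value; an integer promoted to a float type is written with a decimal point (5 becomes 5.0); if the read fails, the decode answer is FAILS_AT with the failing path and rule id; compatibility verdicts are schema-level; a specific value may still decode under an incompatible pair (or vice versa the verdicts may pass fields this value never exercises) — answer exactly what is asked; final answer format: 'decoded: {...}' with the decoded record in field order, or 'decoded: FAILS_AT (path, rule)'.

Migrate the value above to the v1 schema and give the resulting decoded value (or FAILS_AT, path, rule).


the writer's type comes first in each Shipment pair
decode walk for Shipment under reader schema v1:
  role := "URGENT"
  codes := null (not supplied -> null)
  score := 10.0
  read fails at owner under R3
  => FAILS_AT (owner, R3)
the rest of the Shipment diff is inert for this question:
  field codes in record Shipment: tag 12 changed to 21 -> fires no rule on Shipment under this dialect and leaves the result unchanged
  added field age to record Shipment: required int32, tag 20, default 12 (in v2 it sits immediately before score) -> fires no rule on Shipment under this dialect and leaves the result unchanged
  field height in record Shipment: type float32 changed to bytes -> changes Shipment's schema-level verdicts only — the decode of this value is the same
  field nickname in record Shipment: type string changed to bytes (its default is dropped) -> changes Shipment's schema-level verdicts only — the decode of this value is the same

decoded: FAILS_AT (owner, R3)


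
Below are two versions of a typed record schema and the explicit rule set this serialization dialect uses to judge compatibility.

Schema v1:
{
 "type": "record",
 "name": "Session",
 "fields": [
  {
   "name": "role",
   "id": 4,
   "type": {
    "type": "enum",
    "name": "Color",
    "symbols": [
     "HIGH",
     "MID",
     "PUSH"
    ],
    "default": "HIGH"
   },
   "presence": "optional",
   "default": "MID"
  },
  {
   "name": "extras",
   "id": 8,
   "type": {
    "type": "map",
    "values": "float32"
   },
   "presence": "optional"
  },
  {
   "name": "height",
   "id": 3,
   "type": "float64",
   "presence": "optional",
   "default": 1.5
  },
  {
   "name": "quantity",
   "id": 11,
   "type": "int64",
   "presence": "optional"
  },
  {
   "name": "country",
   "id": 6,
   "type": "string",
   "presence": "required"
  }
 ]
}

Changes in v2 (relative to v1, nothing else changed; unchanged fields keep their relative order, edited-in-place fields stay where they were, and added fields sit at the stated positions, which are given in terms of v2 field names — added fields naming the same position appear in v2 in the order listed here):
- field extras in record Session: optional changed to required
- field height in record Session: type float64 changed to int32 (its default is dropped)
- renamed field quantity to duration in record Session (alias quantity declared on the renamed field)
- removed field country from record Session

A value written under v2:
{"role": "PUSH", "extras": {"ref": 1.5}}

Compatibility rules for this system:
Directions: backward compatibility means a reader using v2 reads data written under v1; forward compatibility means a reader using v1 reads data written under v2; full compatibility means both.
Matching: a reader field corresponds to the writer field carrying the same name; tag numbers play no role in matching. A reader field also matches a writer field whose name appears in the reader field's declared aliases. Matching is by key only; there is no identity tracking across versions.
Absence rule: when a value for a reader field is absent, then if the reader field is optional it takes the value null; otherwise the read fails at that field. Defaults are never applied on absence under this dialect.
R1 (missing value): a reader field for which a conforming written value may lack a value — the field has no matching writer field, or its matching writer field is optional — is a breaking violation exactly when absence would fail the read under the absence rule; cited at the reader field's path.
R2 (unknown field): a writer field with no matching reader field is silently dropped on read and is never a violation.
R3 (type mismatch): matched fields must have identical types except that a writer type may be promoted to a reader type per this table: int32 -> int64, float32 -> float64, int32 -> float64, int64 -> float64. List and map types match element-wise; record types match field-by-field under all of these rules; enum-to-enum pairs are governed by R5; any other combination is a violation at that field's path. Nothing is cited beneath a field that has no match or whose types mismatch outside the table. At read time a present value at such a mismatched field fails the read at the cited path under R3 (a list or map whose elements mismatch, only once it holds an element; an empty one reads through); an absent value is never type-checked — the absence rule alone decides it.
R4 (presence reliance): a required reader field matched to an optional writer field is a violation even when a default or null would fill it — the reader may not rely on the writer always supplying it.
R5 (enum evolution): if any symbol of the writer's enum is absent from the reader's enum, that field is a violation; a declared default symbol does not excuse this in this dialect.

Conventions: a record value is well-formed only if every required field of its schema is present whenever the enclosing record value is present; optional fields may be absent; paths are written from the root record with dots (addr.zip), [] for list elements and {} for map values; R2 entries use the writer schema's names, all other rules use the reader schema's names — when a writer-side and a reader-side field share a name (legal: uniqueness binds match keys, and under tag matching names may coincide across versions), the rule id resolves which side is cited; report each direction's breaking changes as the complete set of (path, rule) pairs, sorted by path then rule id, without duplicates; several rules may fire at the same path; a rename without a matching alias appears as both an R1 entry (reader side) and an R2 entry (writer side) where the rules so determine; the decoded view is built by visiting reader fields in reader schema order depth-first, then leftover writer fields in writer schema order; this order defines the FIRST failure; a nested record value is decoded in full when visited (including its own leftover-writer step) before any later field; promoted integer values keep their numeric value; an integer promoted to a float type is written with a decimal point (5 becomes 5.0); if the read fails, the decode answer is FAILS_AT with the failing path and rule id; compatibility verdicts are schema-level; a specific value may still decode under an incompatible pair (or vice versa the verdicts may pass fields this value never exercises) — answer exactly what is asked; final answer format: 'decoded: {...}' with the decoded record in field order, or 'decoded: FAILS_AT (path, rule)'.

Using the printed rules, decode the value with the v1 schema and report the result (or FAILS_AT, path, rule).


decoded: FAILS_AT (country, R1)

the writer's type comes first in each Session pair
decode walk for Session under reader schema v1:
  role := "PUSH"
  extras := {"ref": 1.5}
  height := null (missing; optional => null)
  quantity := null (missing; optional => null)
  read fails at country under R1 (no fill)
  => FAILS_AT (country, R1)
the rest of the Session diff is inert for this question:
  field extras in record Session: optional changed to required -> matters for Session compatibility verdicts, not for this value's decode
  field height in record Session: type float64 changed to int32 (its default is dropped) -> matters for Session compatibility verdicts, not for this value's decode
  renamed field quantity to duration in record Session (alias quantity declared on the renamed field) -> no rule fires on it and the decoded Session view is identical with or without it


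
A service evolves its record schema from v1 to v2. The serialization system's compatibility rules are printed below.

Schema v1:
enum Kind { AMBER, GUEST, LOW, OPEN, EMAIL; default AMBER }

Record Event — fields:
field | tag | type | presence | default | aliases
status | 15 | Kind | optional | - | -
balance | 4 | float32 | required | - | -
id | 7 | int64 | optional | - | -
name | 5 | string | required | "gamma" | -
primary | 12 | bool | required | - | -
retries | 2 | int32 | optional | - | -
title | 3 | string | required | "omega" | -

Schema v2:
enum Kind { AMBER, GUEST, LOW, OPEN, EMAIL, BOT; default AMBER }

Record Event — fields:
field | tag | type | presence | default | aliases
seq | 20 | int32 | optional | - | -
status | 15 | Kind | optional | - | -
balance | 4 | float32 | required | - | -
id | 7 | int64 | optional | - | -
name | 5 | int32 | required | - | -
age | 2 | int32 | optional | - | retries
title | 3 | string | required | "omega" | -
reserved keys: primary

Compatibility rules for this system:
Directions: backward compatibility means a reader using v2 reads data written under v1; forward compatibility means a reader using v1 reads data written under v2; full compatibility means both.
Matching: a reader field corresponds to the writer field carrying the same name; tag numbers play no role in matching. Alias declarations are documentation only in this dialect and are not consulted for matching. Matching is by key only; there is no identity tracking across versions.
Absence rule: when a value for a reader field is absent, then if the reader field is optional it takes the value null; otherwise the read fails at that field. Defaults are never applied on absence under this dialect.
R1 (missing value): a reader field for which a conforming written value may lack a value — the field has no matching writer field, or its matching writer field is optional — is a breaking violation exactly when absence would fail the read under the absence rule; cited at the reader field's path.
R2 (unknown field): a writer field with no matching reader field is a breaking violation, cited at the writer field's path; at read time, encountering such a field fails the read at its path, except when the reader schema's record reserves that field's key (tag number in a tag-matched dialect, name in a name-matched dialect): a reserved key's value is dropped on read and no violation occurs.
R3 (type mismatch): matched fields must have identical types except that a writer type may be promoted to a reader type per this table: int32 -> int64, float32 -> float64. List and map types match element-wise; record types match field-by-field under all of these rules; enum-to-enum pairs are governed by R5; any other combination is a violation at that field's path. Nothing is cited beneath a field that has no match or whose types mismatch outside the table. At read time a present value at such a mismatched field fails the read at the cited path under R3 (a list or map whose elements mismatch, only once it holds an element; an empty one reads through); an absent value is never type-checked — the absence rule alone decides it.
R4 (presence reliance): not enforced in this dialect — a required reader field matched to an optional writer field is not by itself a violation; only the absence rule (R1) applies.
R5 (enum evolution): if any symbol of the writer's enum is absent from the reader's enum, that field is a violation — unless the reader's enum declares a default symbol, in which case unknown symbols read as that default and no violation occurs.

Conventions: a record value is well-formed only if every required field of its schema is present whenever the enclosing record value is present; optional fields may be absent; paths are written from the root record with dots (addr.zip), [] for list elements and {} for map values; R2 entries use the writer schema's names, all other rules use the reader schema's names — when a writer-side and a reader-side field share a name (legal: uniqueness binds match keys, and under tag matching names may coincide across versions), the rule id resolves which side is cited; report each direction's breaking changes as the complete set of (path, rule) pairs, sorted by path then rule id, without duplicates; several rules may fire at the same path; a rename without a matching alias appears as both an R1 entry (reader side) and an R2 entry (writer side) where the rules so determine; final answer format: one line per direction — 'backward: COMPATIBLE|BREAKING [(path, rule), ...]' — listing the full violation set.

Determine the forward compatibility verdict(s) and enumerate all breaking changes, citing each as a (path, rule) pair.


each type pair in Event: writer, then reader
forward analysis of Event with v1 as reader and v2 as writer:
  Kind -> Kind, writer optional: status aligns to status
  float32 -> float32, writer required: balance aligns to balance
  int64 -> int64, writer optional: id aligns to id
  int32 -> string, writer required: name aligns to name
  primary has no writer counterpart
  retries has no writer counterpart
  string -> string, writer required: title aligns to title
  leftover writer field: seq
  leftover writer field: age
  breaking: (age, R2)
  breaking: (name, R3)
  breaking: (primary, R1)
  breaking: (seq, R2)
  forward on Event therefore BREAKING (4)
diffs on Event not affecting the asked answer:
  enum Kind (field status in record Event): symbol BOT added -> no rule fires on it in Event's dialect; the asked verdict holds

forward: BREAKING [(age, R2), (name, R3), (primary, R1), (seq, R2)]
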